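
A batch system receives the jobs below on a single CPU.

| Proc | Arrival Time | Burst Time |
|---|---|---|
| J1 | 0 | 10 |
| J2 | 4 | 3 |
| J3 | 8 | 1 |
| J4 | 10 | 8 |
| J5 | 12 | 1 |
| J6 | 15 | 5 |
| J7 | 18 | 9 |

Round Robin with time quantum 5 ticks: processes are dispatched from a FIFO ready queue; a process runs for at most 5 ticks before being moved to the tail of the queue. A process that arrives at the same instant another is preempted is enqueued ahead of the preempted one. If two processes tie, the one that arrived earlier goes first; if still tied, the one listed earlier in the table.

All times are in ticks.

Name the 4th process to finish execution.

J5

Schedule: | J1 0-5 | J2 5-8 | J1 8-13 | J3 13-14 | J4 14-19 | J5 19-20 | J6 20-25 | J7 25-30 | J4 30-33 | J7 33-37 |
Completion: J1=13  J2=8  J3=14  J4=33  J5=20  J6=25  J7=37
Turnaround (C−A): J1=13  J2=4  J3=6  J4=23  J5=8  J6=10  J7=19
Finish order: J2 → J1 → J3 → J5 → J6 → J4 → J7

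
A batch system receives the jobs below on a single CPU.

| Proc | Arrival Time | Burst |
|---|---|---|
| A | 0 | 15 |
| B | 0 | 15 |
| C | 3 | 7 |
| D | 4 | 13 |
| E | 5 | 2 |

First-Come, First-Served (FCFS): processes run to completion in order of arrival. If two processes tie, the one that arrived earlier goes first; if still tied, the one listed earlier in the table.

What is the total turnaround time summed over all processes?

Gantt: | A 0-15 | B 15-30 | C 30-37 | D 37-50 | E 50-52 |
Completion: A=15  B=30  C=37  D=50  E=52
Turnaround (C−A): A=15  B=30  C=34  D=46  E=47
Turnaround = completion − arrival: A=15, B=30, C=34, D=46, E=47
Total turnaround = 15 + 30 + 34 + 46 + 47 = 172

172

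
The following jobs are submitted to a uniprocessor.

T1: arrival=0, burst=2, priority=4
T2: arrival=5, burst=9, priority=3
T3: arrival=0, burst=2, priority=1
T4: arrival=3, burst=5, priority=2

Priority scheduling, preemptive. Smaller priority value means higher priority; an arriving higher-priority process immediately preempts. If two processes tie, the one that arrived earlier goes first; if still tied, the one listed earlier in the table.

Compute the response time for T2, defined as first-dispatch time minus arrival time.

Schedule: | T3 0-2 | T1 2-3 | T4 3-8 | T2 8-17 | T1 17-18 |
Completion: T1=18  T2=17  T3=2  T4=8
Turnaround (C−A): T1=18  T2=12  T3=2  T4=5
Response(T2) = first start − arrival = 8 − 5 = 3

3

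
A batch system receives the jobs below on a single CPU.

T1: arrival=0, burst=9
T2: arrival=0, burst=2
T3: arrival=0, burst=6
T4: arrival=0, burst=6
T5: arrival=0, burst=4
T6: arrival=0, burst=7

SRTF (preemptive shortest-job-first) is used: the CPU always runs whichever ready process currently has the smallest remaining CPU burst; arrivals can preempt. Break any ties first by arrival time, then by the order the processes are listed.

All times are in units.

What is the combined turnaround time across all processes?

Timeline: | T2 0-2 | T5 2-6 | T3 6-12 | T4 12-18 | T6 18-25 | T1 25-34 |
Completion: T1=34  T2=2  T3=12  T4=18  T5=6  T6=25
Turnaround (C−A): T1=34  T2=2  T3=12  T4=18  T5=6  T6=25
Turnaround = completion − arrival: T1=34, T2=2, T3=12, T4=18, T5=6, T6=25
Total turnaround = 34 + 2 + 12 + 18 + 6 + 25 = 97

97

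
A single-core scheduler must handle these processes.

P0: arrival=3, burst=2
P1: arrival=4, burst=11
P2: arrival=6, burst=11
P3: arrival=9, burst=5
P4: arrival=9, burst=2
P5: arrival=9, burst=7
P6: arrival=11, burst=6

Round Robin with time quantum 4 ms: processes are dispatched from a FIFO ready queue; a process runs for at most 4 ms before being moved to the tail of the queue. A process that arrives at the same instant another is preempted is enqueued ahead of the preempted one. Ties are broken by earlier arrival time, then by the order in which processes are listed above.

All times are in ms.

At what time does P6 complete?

Gantt: | idle 0-3 | P0 3-5 | P1 5-9 | P2 9-13 | P3 13-17 | P4 17-19 | P5 19-23 | P1 23-27 | P6 27-31 | P2 31-35 | P3 35-36 | P5 36-39 | P1 39-42 | P6 42-44 | P2 44-47 |
Completion: P0=5  P1=42  P2=47  P3=36  P4=19  P5=39  P6=44

44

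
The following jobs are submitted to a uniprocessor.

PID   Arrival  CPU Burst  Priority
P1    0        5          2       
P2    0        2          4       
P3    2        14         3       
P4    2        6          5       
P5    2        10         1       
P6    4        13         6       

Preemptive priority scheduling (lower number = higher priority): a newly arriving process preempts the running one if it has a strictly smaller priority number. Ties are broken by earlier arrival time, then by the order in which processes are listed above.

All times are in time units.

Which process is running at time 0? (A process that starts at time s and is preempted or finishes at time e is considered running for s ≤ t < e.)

P1

Schedule: | P1 0-2 | P5 2-12 | P1 12-15 | P3 15-29 | P2 29-31 | P4 31-37 | P6 37-50 |
Completion: P1=15  P2=31  P3=29  P4=37  P5=12  P6=50
Turnaround (C−A): P1=15  P2=31  P3=27  P4=35  P5=10  P6=46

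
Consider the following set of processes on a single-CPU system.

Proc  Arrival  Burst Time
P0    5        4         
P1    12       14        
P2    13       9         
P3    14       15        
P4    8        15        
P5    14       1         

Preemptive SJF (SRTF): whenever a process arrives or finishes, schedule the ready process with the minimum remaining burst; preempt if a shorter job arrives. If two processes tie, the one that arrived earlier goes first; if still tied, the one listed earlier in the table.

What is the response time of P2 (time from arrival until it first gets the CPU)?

0

Gantt: | idle 0-5 | P0 5-9 | P4 9-13 | P2 13-14 | P5 14-15 | P2 15-23 | P4 23-34 | P1 34-48 | P3 48-63 |
Completion: P0=9  P1=48  P2=23  P3=63  P4=34  P5=15
Response(P2) = first start − arrival = 13 − 13 = 0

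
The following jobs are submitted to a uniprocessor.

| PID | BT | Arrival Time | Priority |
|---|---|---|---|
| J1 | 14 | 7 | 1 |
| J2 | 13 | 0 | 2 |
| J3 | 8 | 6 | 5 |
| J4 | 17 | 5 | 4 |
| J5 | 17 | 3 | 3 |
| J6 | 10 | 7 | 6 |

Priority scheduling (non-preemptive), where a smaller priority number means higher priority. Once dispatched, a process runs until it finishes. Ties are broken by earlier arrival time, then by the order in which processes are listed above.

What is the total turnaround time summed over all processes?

265

Timeline: | J2 0-13 | J1 13-27 | J5 27-44 | J4 44-61 | J3 61-69 | J6 69-79 |
Completion: J1=27  J2=13  J3=69  J4=61  J5=44  J6=79
Turnaround (C−A): J1=20  J2=13  J3=63  J4=56  J5=41  J6=72
Turnaround = completion − arrival: J1=20, J2=13, J3=63, J4=56, J5=41, J6=72
Total turnaround = 20 + 13 + 63 + 56 + 41 + 72 = 265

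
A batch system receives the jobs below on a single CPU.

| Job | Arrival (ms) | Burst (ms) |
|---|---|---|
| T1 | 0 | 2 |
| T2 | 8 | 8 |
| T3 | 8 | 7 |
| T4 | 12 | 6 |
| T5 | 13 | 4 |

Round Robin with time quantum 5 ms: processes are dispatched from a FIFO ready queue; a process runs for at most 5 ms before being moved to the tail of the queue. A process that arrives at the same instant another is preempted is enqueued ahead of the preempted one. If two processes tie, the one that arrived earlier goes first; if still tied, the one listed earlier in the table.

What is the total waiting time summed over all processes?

56

Gantt: | T1 0-2 | idle 2-8 | T2 8-13 | T3 13-18 | T4 18-23 | T5 23-27 | T2 27-30 | T3 30-32 | T4 32-33 |
Completion: T1=2  T2=30  T3=32  T4=33  T5=27
Turnaround (C−A): T1=2  T2=22  T3=24  T4=21  T5=14
Waiting = turnaround − burst: T1=0, T2=14, T3=17, T4=15, T5=10
Total waiting = 0 + 14 + 17 + 15 + 10 = 56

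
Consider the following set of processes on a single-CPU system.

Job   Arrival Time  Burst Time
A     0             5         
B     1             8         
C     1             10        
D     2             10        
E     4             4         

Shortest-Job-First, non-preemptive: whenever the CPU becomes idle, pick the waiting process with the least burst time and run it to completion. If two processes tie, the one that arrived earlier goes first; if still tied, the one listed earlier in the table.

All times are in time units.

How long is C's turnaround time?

Timeline: | A 0-5 | E 5-9 | B 9-17 | C 17-27 | D 27-37 |
Completion: A=5  B=17  C=27  D=37  E=9
Turnaround (C−A): A=5  B=16  C=26  D=35  E=5
Turnaround(C) = completion − arrival = 27 − 1 = 26

26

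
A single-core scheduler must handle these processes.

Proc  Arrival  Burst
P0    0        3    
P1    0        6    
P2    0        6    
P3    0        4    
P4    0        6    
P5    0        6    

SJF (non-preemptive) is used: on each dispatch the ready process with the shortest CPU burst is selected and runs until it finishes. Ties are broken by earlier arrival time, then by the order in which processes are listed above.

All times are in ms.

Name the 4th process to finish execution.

Timeline: | P0 0-3 | P3 3-7 | P1 7-13 | P2 13-19 | P4 19-25 | P5 25-31 |
Completion: P0=3  P1=13  P2=19  P3=7  P4=25  P5=31
Turnaround (C−A): P0=3  P1=13  P2=19  P3=7  P4=25  P5=31
Finish order: P0 → P3 → P1 → P2 → P4 → P5

P2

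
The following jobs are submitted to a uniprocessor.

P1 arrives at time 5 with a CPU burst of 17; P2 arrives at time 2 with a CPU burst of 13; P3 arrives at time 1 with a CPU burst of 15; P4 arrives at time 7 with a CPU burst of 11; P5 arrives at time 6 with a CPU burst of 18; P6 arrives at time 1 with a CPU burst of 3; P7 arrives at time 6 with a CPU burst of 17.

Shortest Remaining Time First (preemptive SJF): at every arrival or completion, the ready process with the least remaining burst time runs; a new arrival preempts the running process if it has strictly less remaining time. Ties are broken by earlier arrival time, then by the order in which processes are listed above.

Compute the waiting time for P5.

71

Gantt: | idle 0-1 | P6 1-4 | P2 4-17 | P4 17-28 | P3 28-43 | P1 43-60 | P7 60-77 | P5 77-95 |
Completion: P1=60  P2=17  P3=43  P4=28  P5=95  P6=4  P7=77
Turnaround (C−A): P1=55  P2=15  P3=42  P4=21  P5=89  P6=3  P7=71
Waiting(P5) = turnaround − burst = 89 − 18 = 71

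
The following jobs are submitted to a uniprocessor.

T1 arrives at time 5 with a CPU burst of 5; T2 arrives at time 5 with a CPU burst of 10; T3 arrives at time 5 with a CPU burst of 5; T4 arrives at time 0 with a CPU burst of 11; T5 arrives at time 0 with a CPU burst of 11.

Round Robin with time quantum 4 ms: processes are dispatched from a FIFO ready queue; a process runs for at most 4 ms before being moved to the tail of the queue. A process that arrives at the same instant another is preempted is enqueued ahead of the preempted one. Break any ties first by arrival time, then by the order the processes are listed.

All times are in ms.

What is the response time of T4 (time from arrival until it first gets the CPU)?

Timeline: | T4 0-4 | T5 4-8 | T4 8-12 | T1 12-16 | T2 16-20 | T3 20-24 | T5 24-28 | T4 28-31 | T1 31-32 | T2 32-36 | T3 36-37 | T5 37-40 | T2 40-42 |
Completion: T1=32  T2=42  T3=37  T4=31  T5=40
Response(T4) = first start − arrival = 0 − 0 = 0

0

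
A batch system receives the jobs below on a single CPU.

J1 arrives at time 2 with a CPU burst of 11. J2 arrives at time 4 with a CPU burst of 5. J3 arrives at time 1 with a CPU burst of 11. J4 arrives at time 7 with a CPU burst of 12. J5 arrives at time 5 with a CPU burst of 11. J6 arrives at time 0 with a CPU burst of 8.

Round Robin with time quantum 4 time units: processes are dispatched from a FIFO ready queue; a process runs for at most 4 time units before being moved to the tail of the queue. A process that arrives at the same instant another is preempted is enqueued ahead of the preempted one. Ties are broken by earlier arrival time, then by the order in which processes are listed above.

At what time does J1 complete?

51

Gantt: | J6 0-4 | J3 4-8 | J1 8-12 | J2 12-16 | J6 16-20 | J5 20-24 | J4 24-28 | J3 28-32 | J1 32-36 | J2 36-37 | J5 37-41 | J4 41-45 | J3 45-48 | J1 48-51 | J5 51-54 | J4 54-58 |
Completion: J1=51  J2=37  J3=48  J4=58  J5=54  J6=20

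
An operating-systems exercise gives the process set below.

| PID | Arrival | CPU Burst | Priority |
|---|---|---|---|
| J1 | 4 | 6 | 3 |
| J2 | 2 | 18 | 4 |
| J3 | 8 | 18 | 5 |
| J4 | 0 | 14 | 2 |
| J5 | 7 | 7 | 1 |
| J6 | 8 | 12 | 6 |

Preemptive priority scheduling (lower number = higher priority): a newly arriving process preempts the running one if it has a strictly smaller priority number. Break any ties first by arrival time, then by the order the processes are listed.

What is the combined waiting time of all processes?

141

Schedule: | J4 0-7 | J5 7-14 | J4 14-21 | J1 21-27 | J2 27-45 | J3 45-63 | J6 63-75 |
Completion: J1=27  J2=45  J3=63  J4=21  J5=14  J6=75
Turnaround (C−A): J1=23  J2=43  J3=55  J4=21  J5=7  J6=67
Waiting = turnaround − burst: J1=17, J2=25, J3=37, J4=7, J5=0, J6=55
Total waiting = 17 + 25 + 37 + 7 + 0 + 55 = 141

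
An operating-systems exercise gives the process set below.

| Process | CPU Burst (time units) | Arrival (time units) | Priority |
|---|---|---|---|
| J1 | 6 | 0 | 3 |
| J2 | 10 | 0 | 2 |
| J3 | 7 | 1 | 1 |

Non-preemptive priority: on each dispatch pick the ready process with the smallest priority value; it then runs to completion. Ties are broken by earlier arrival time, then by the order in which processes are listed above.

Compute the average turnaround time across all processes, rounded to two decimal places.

Schedule: | J2 0-10 | J3 10-17 | J1 17-23 |
Completion: J1=23  J2=10  J3=17
Turnaround times: J1=23, J2=10, J3=16
Average turnaround = (23+10+16) / 3 = 49/3 = 16.33

16.33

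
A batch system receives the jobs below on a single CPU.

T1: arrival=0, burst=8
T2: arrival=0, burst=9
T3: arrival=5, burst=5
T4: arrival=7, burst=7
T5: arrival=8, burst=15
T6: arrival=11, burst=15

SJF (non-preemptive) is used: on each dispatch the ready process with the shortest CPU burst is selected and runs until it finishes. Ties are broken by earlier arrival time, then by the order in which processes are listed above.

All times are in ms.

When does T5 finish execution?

Timeline: | T1 0-8 | T3 8-13 | T4 13-20 | T2 20-29 | T5 29-44 | T6 44-59 |
Completion: T1=8  T2=29  T3=13  T4=20  T5=44  T6=59
Turnaround (C−A): T1=8  T2=29  T3=8  T4=13  T5=36  T6=48

44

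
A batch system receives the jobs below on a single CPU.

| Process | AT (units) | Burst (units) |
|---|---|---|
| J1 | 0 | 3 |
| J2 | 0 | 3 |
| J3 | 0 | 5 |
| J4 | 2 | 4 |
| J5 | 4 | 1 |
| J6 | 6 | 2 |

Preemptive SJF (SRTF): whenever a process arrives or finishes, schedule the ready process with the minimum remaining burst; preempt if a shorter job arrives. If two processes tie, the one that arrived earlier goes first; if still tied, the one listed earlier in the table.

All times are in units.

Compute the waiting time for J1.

0

Timeline: | J1 0-3 | J2 3-4 | J5 4-5 | J2 5-7 | J6 7-9 | J4 9-13 | J3 13-18 |
Completion: J1=3  J2=7  J3=18  J4=13  J5=5  J6=9
Turnaround (C−A): J1=3  J2=7  J3=18  J4=11  J5=1  J6=3
Waiting(J1) = turnaround − burst = 3 − 3 = 0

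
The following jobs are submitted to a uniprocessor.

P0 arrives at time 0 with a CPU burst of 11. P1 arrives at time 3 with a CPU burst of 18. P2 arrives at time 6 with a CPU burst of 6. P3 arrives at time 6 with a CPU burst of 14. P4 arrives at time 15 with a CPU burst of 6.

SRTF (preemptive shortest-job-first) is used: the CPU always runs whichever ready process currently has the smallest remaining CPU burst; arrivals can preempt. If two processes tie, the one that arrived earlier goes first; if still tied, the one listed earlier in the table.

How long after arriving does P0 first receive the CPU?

Gantt: | P0 0-11 | P2 11-17 | P4 17-23 | P3 23-37 | P1 37-55 |
Completion: P0=11  P1=55  P2=17  P3=37  P4=23
Response(P0) = first start − arrival = 0 − 0 = 0

0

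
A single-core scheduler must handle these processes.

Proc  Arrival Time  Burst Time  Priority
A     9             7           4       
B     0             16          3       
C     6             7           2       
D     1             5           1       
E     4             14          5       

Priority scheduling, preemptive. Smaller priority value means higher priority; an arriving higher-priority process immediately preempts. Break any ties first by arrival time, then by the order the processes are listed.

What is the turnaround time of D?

Schedule: | B 0-1 | D 1-6 | C 6-13 | B 13-28 | A 28-35 | E 35-49 |
Completion: A=35  B=28  C=13  D=6  E=49
Turnaround (C−A): A=26  B=28  C=7  D=5  E=45
Turnaround(D) = completion − arrival = 6 − 1 = 5

5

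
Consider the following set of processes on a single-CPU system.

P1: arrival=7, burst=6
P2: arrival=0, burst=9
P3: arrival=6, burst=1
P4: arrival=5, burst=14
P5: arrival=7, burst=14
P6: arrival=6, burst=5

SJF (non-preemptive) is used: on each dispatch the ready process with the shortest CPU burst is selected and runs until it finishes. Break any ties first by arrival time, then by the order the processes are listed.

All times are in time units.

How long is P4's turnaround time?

Schedule: | P2 0-9 | P3 9-10 | P6 10-15 | P1 15-21 | P4 21-35 | P5 35-49 |
Completion: P1=21  P2=9  P3=10  P4=35  P5=49  P6=15
Turnaround(P4) = completion − arrival = 35 − 5 = 30

30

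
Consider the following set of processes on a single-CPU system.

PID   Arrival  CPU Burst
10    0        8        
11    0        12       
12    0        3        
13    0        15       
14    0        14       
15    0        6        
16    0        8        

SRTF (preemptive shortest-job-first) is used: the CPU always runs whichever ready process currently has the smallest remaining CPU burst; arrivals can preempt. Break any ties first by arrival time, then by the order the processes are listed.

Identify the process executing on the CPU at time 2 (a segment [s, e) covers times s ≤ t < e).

Gantt: | 12 0-3 | 15 3-9 | 10 9-17 | 16 17-25 | 11 25-37 | 14 37-51 | 13 51-66 |
Completion: 10=17  11=37  12=3  13=66  14=51  15=9  16=25

12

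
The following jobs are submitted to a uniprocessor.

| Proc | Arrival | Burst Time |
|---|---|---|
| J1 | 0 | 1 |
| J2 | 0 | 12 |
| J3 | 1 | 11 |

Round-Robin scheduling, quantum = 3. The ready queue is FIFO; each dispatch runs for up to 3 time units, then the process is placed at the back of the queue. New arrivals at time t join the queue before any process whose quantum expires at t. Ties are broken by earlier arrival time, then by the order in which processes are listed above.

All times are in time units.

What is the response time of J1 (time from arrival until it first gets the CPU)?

0

Gantt: | J1 0-1 | J2 1-4 | J3 4-7 | J2 7-10 | J3 10-13 | J2 13-16 | J3 16-19 | J2 19-22 | J3 22-24 |
Completion: J1=1  J2=22  J3=24
Turnaround (C−A): J1=1  J2=22  J3=23
Response(J1) = first start − arrival = 0 − 0 = 0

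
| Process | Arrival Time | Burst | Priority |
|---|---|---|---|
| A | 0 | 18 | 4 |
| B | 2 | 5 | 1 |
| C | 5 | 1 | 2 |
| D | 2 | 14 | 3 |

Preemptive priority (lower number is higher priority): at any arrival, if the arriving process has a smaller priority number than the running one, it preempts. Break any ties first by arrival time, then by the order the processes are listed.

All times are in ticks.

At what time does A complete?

Schedule: | A 0-2 | B 2-7 | C 7-8 | D 8-22 | A 22-38 |
Completion: A=38  B=7  C=8  D=22
Turnaround (C−A): A=38  B=5  C=3  D=20

38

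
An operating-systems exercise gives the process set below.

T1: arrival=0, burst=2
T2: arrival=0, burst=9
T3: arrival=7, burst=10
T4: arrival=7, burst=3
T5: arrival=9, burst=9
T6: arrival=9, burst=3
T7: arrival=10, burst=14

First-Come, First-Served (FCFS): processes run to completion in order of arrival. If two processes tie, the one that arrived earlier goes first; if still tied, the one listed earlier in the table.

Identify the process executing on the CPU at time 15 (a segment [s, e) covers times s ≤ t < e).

T3

Schedule: | T1 0-2 | T2 2-11 | T3 11-21 | T4 21-24 | T5 24-33 | T6 33-36 | T7 36-50 |
Completion: T1=2  T2=11  T3=21  T4=24  T5=33  T6=36  T7=50
Turnaround (C−A): T1=2  T2=11  T3=14  T4=17  T5=24  T6=27  T7=40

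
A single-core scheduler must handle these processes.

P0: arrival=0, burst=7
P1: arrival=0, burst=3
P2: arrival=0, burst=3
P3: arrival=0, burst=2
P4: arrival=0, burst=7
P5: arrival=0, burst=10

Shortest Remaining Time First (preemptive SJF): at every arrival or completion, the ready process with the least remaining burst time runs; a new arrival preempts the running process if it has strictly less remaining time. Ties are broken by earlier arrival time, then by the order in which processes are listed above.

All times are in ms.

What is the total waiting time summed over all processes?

52

Gantt: | P3 0-2 | P1 2-5 | P2 5-8 | P0 8-15 | P4 15-22 | P5 22-32 |
Completion: P0=15  P1=5  P2=8  P3=2  P4=22  P5=32
Turnaround (C−A): P0=15  P1=5  P2=8  P3=2  P4=22  P5=32
Waiting = turnaround − burst: P0=8, P1=2, P2=5, P3=0, P4=15, P5=22
Total waiting = 8 + 2 + 5 + 0 + 15 + 22 = 52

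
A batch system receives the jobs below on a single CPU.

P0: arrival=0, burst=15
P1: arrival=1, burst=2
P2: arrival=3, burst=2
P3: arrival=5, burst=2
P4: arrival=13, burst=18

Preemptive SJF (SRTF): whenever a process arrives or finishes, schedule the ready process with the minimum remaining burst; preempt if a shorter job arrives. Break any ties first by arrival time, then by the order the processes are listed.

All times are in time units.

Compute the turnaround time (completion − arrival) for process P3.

2

Timeline: | P0 0-1 | P1 1-3 | P2 3-5 | P3 5-7 | P0 7-21 | P4 21-39 |
Completion: P0=21  P1=3  P2=5  P3=7  P4=39
Turnaround(P3) = completion − arrival = 7 − 5 = 2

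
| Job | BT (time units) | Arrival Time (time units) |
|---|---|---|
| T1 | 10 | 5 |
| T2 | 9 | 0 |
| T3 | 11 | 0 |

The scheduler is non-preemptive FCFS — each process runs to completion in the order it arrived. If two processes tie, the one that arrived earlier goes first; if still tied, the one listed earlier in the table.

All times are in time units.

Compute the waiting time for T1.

Schedule: | T2 0-9 | T3 9-20 | T1 20-30 |
Completion: T1=30  T2=9  T3=20
Waiting(T1) = turnaround − burst = 25 − 10 = 15

15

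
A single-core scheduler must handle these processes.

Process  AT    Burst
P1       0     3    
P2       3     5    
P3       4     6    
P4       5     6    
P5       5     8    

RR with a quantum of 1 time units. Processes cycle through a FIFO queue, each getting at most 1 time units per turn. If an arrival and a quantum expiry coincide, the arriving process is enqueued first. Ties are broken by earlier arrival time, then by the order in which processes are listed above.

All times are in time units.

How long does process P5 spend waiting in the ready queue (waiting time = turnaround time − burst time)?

Schedule: | P1 0-3 | P2 3-4 | P3 4-5 | P2 5-6 | P4 6-7 | P5 7-8 | P3 8-9 | P2 9-10 | P4 10-11 | P5 11-12 | P3 12-13 | P2 13-14 | P4 14-15 | P5 15-16 | P3 16-17 | P2 17-18 | P4 18-19 | P5 19-20 | P3 20-21 | P4 21-22 | P5 22-23 | P3 23-24 | P4 24-25 | P5 25-28 |
Completion: P1=3  P2=18  P3=24  P4=25  P5=28
Turnaround (C−A): P1=3  P2=15  P3=20  P4=20  P5=23
Waiting(P5) = turnaround − burst = 23 − 8 = 15

15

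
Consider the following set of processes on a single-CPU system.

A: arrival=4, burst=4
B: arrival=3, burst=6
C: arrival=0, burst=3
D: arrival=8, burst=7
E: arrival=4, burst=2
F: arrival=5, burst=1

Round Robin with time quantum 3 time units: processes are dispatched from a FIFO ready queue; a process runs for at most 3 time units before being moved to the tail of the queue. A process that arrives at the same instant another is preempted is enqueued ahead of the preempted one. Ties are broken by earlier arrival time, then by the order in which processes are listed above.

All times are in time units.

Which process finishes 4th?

Timeline: | C 0-3 | B 3-6 | A 6-9 | E 9-11 | F 11-12 | B 12-15 | D 15-18 | A 18-19 | D 19-23 |
Completion: A=19  B=15  C=3  D=23  E=11  F=12
Turnaround (C−A): A=15  B=12  C=3  D=15  E=7  F=7
Finish order: C → E → F → B → A → D

B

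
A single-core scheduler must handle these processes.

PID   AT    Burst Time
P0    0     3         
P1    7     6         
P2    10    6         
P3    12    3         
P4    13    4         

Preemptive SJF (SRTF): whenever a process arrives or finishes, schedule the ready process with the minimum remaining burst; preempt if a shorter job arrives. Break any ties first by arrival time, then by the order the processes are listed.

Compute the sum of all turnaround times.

36

Timeline: | P0 0-3 | idle 3-7 | P1 7-13 | P3 13-16 | P4 16-20 | P2 20-26 |
Completion: P0=3  P1=13  P2=26  P3=16  P4=20
Turnaround (C−A): P0=3  P1=6  P2=16  P3=4  P4=7
Turnaround = completion − arrival: P0=3, P1=6, P2=16, P3=4, P4=7
Total turnaround = 3 + 6 + 16 + 4 + 7 = 36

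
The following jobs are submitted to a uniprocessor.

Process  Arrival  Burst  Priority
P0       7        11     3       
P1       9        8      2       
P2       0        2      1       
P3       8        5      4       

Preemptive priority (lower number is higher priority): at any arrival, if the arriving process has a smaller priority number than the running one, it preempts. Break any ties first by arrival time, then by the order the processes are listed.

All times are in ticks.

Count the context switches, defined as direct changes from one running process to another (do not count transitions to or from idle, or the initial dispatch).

Gantt: | P2 0-2 | idle 2-7 | P0 7-9 | P1 9-17 | P0 17-26 | P3 26-31 |
Completion: P0=26  P1=17  P2=2  P3=31

3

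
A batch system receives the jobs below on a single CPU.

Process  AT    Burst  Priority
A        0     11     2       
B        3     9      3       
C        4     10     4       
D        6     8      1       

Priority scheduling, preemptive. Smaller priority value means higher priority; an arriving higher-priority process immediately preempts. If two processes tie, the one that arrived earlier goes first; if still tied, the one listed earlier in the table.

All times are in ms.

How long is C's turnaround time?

Schedule: | A 0-6 | D 6-14 | A 14-19 | B 19-28 | C 28-38 |
Completion: A=19  B=28  C=38  D=14
Turnaround(C) = completion − arrival = 38 − 4 = 34

34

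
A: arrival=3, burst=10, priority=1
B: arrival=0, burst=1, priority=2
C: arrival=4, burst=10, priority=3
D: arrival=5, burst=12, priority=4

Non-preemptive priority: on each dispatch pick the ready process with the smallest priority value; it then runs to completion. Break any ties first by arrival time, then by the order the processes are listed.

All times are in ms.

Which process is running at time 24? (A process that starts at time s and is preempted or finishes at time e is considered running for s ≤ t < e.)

Schedule: | B 0-1 | idle 1-3 | A 3-13 | C 13-23 | D 23-35 |
Completion: A=13  B=1  C=23  D=35
Turnaround (C−A): A=10  B=1  C=19  D=30

D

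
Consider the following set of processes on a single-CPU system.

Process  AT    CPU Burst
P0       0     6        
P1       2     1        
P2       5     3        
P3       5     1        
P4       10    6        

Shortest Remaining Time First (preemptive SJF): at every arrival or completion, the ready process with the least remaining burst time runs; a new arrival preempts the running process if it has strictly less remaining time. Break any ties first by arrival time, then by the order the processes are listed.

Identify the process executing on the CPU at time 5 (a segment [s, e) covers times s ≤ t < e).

P3

Schedule: | P0 0-2 | P1 2-3 | P0 3-5 | P3 5-6 | P0 6-8 | P2 8-11 | P4 11-17 |
Completion: P0=8  P1=3  P2=11  P3=6  P4=17
Turnaround (C−A): P0=8  P1=1  P2=6  P3=1  P4=7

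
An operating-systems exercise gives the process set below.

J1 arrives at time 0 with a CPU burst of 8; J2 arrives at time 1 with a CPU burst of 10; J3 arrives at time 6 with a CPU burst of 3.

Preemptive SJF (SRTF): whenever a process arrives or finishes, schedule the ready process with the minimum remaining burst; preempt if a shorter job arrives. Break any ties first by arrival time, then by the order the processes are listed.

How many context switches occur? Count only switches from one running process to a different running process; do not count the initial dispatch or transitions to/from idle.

Gantt: | J1 0-8 | J3 8-11 | J2 11-21 |
Completion: J1=8  J2=21  J3=11
Turnaround (C−A): J1=8  J2=20  J3=5

2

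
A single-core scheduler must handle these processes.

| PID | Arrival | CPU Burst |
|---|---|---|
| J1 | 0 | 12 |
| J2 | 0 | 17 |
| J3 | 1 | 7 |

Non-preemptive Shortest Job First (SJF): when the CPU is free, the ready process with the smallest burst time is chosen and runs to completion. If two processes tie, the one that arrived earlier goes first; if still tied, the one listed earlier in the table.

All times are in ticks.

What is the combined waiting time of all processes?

Gantt: | J1 0-12 | J3 12-19 | J2 19-36 |
Completion: J1=12  J2=36  J3=19
Turnaround (C−A): J1=12  J2=36  J3=18
Waiting = turnaround − burst: J1=0, J2=19, J3=11
Total waiting = 0 + 19 + 11 = 30

30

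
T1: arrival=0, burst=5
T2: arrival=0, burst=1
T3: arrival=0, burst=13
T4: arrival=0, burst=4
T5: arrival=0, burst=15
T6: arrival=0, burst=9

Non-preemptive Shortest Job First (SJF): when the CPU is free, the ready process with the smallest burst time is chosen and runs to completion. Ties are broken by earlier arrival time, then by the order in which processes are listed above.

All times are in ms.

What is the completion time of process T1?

10

Timeline: | T2 0-1 | T4 1-5 | T1 5-10 | T6 10-19 | T3 19-32 | T5 32-47 |
Completion: T1=10  T2=1  T3=32  T4=5  T5=47  T6=19
Turnaround (C−A): T1=10  T2=1  T3=32  T4=5  T5=47  T6=19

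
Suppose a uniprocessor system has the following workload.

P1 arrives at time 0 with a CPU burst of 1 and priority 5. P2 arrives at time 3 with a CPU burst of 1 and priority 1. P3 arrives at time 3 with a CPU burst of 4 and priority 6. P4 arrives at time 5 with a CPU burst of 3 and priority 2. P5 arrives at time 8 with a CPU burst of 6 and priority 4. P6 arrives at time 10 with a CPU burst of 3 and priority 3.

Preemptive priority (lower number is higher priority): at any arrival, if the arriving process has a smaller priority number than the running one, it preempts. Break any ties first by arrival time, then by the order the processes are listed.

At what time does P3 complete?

20

Schedule: | P1 0-1 | idle 1-3 | P2 3-4 | P3 4-5 | P4 5-8 | P5 8-10 | P6 10-13 | P5 13-17 | P3 17-20 |
Completion: P1=1  P2=4  P3=20  P4=8  P5=17  P6=13
Turnaround (C−A): P1=1  P2=1  P3=17  P4=3  P5=9  P6=3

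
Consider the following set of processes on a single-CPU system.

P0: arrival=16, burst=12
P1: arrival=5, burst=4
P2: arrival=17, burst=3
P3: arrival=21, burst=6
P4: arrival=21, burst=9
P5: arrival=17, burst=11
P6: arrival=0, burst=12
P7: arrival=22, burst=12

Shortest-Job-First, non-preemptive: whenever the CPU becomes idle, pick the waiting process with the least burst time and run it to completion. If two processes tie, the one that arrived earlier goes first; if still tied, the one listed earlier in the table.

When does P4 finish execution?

Timeline: | P6 0-12 | P1 12-16 | P0 16-28 | P2 28-31 | P3 31-37 | P4 37-46 | P5 46-57 | P7 57-69 |
Completion: P0=28  P1=16  P2=31  P3=37  P4=46  P5=57  P6=12  P7=69

46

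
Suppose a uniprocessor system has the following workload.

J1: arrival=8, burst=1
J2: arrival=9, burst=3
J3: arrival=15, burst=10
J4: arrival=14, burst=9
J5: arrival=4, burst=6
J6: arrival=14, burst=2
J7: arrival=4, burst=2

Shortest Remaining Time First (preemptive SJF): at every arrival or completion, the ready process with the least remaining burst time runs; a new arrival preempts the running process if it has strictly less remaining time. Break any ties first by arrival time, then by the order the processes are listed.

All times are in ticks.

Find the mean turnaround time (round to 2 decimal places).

Schedule: | idle 0-4 | J7 4-6 | J5 6-8 | J1 8-9 | J2 9-12 | J5 12-16 | J6 16-18 | J4 18-27 | J3 27-37 |
Completion: J1=9  J2=12  J3=37  J4=27  J5=16  J6=18  J7=6
Turnaround (C−A): J1=1  J2=3  J3=22  J4=13  J5=12  J6=4  J7=2
Turnaround times: J1=1, J2=3, J3=22, J4=13, J5=12, J6=4, J7=2
Average turnaround = (1+3+22+13+12+4+2) / 7 = 57/7 = 8.14

8.14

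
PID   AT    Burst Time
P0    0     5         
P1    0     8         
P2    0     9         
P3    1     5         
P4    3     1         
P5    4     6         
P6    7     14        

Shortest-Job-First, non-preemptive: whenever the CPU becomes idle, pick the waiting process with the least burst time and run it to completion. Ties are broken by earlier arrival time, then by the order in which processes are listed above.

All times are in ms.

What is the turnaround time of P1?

25

Schedule: | P0 0-5 | P4 5-6 | P3 6-11 | P5 11-17 | P1 17-25 | P2 25-34 | P6 34-48 |
Completion: P0=5  P1=25  P2=34  P3=11  P4=6  P5=17  P6=48
Turnaround (C−A): P0=5  P1=25  P2=34  P3=10  P4=3  P5=13  P6=41
Turnaround(P1) = completion − arrival = 25 − 0 = 25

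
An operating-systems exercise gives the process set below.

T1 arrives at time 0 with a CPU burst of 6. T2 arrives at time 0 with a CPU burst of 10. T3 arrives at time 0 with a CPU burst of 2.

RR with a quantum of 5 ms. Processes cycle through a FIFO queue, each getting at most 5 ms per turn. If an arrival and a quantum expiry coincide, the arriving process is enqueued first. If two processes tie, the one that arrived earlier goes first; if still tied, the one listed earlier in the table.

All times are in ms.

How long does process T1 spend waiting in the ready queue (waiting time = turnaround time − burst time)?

7

Gantt: | T1 0-5 | T2 5-10 | T3 10-12 | T1 12-13 | T2 13-18 |
Completion: T1=13  T2=18  T3=12
Waiting(T1) = turnaround − burst = 13 − 6 = 7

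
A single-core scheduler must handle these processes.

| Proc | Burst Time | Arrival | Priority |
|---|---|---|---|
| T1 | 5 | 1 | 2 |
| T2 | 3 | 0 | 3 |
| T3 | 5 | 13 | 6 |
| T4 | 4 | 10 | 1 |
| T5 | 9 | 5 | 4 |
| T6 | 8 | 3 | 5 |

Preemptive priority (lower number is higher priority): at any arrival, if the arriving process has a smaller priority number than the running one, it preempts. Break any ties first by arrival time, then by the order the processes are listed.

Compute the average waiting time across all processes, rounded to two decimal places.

7.67

Schedule: | T2 0-1 | T1 1-6 | T2 6-8 | T5 8-10 | T4 10-14 | T5 14-21 | T6 21-29 | T3 29-34 |
Completion: T1=6  T2=8  T3=34  T4=14  T5=21  T6=29
Waiting times: T1=0, T2=5, T3=16, T4=0, T5=7, T6=18
Average waiting = (0+5+16+0+7+18) / 6 = 46/6 = 7.67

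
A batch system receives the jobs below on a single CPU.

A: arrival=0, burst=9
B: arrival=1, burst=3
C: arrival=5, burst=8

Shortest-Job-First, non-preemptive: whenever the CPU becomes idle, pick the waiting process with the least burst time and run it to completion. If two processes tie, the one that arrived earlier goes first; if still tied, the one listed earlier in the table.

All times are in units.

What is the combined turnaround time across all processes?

35

Timeline: | A 0-9 | B 9-12 | C 12-20 |
Completion: A=9  B=12  C=20
Turnaround = completion − arrival: A=9, B=11, C=15
Total turnaround = 9 + 11 + 15 = 35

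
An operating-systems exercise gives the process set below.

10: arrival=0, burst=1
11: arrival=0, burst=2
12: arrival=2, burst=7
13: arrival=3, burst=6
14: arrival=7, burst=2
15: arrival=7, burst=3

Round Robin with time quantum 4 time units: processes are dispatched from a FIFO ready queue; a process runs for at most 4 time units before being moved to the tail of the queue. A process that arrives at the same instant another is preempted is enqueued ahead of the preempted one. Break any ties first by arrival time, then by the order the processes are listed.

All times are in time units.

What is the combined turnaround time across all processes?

Schedule: | 10 0-1 | 11 1-3 | 12 3-7 | 13 7-11 | 14 11-13 | 15 13-16 | 12 16-19 | 13 19-21 |
Completion: 10=1  11=3  12=19  13=21  14=13  15=16
Turnaround = completion − arrival: 10=1, 11=3, 12=17, 13=18, 14=6, 15=9
Total turnaround = 1 + 3 + 17 + 18 + 6 + 9 = 54

54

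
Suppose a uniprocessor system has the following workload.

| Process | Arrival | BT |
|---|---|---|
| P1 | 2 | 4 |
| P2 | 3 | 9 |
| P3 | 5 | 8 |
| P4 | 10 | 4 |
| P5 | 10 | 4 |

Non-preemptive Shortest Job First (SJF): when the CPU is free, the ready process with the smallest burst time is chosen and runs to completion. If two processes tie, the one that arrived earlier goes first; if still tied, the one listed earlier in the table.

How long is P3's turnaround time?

9

Gantt: | idle 0-2 | P1 2-6 | P3 6-14 | P4 14-18 | P5 18-22 | P2 22-31 |
Completion: P1=6  P2=31  P3=14  P4=18  P5=22
Turnaround(P3) = completion − arrival = 14 − 5 = 9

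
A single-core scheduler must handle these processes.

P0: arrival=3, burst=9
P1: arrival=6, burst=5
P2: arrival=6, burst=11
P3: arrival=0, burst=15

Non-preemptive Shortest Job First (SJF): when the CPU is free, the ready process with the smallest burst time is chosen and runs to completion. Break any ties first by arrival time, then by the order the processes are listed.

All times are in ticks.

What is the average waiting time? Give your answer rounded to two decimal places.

Gantt: | P3 0-15 | P1 15-20 | P0 20-29 | P2 29-40 |
Completion: P0=29  P1=20  P2=40  P3=15
Waiting times: P0=17, P1=9, P2=23, P3=0
Average waiting = (17+9+23+0) / 4 = 49/4 = 12.25

12.25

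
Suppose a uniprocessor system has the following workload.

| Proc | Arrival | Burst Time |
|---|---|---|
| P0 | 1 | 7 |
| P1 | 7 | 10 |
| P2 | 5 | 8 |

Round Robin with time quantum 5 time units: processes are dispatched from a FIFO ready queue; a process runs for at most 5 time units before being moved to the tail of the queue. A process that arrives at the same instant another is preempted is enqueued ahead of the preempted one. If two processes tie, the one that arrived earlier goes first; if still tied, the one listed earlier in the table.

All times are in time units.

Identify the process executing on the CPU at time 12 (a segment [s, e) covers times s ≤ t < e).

P0

Gantt: | idle 0-1 | P0 1-6 | P2 6-11 | P0 11-13 | P1 13-18 | P2 18-21 | P1 21-26 |
Completion: P0=13  P1=26  P2=21
Turnaround (C−A): P0=12  P1=19  P2=16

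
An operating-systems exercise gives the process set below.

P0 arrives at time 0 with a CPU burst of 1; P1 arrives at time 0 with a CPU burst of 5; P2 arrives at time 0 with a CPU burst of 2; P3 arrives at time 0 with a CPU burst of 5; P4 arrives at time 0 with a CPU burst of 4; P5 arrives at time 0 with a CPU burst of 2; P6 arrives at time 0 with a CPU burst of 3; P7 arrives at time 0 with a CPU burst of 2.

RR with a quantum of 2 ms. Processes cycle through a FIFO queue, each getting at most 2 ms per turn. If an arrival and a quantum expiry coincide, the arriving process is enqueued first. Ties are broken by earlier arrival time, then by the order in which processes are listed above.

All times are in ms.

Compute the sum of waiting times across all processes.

Timeline: | P0 0-1 | P1 1-3 | P2 3-5 | P3 5-7 | P4 7-9 | P5 9-11 | P6 11-13 | P7 13-15 | P1 15-17 | P3 17-19 | P4 19-21 | P6 21-22 | P1 22-23 | P3 23-24 |
Completion: P0=1  P1=23  P2=5  P3=24  P4=21  P5=11  P6=22  P7=15
Waiting = turnaround − burst: P0=0, P1=18, P2=3, P3=19, P4=17, P5=9, P6=19, P7=13
Total waiting = 0 + 18 + 3 + 19 + 17 + 9 + 19 + 13 = 98

98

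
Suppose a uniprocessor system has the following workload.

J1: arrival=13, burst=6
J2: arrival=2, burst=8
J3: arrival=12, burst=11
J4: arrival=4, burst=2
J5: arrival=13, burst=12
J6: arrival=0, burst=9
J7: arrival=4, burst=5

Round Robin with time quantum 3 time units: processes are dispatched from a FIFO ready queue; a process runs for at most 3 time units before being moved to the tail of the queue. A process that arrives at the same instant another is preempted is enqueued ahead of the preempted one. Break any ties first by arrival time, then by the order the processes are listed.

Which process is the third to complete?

J7

Schedule: | J6 0-3 | J2 3-6 | J6 6-9 | J4 9-11 | J7 11-14 | J2 14-17 | J6 17-20 | J3 20-23 | J1 23-26 | J5 26-29 | J7 29-31 | J2 31-33 | J3 33-36 | J1 36-39 | J5 39-42 | J3 42-45 | J5 45-48 | J3 48-50 | J5 50-53 |
Completion: J1=39  J2=33  J3=50  J4=11  J5=53  J6=20  J7=31
Finish order: J4 → J6 → J7 → J2 → J1 → J3 → J5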